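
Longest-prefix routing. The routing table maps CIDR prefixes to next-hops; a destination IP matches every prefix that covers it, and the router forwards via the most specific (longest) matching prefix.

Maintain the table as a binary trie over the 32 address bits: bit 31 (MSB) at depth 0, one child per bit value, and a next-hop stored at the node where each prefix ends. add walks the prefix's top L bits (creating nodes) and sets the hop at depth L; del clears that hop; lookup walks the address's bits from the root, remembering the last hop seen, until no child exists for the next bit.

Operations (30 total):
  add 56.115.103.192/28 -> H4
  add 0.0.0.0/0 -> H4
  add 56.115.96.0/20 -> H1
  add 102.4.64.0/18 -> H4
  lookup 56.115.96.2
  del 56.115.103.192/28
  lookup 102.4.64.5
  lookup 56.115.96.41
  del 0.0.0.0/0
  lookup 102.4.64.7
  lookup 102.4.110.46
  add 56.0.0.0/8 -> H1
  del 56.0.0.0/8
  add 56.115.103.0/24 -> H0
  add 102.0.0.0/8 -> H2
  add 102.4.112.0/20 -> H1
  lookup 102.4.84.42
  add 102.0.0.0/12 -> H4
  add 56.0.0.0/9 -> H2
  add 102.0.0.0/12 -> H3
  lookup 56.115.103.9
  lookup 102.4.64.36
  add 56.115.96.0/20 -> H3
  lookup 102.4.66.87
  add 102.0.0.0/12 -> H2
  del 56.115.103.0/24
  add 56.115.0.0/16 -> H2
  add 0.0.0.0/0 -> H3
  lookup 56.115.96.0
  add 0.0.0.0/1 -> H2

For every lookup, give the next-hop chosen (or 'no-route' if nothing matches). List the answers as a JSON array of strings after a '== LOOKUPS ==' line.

Trace:
  add 56.115.103.192/28 -> H4 at depth 28
  add 0.0.0.0/0 -> H4 at depth 0
  add 56.115.96.0/20 -> H1 at depth 20
  add 102.4.64.0/18 -> H4 at depth 18
  ? 56.115.96.2  path d0:H4→d1:-→d2:-→d3:-→d4:-→d5:-→d6:-→d7:-→d8:-→d9:-→d10:-→d11:-→d12:-→d13:-→d14:-→d15:-→d16:-→d17:-→d18:-→d19:-→d20:H1→d21:-  best=H1
  - 56.115.103.192/28 clear@28
  ? 102.4.64.5  path d0:H4→d1:-→d2:-→d3:-→d4:-→d5:-→d6:-→d7:-→d8:-→d9:-→d10:-→d11:-→d12:-→d13:-→d14:-→d15:-→d16:-→d17:-→d18:H4  best=H4
  ? 56.115.96.41  path d0:H4→d1:-→d2:-→d3:-→d4:-→d5:-→d6:-→d7:-→d8:-→d9:-→d10:-→d11:-→d12:-→d13:-→d14:-→d15:-→d16:-→d17:-→d18:-→d19:-→d20:H1→d21:-  best=H1
  - 0.0.0.0/0 clear@0
  ? 102.4.64.7  path d0:-→d1:-→d2:-→d3:-→d4:-→d5:-→d6:-→d7:-→d8:-→d9:-→d10:-→d11:-→d12:-→d13:-→d14:-→d15:-→d16:-→d17:-→d18:H4  best=H4
  ? 102.4.110.46  path d0:-→d1:-→d2:-→d3:-→d4:-→d5:-→d6:-→d7:-→d8:-→d9:-→d10:-→d11:-→d12:-→d13:-→d14:-→d15:-→d16:-→d17:-→d18:H4  best=H4
  add 56.0.0.0/8 -> H1 at depth 8
  - 56.0.0.0/8 clear@8
  add 56.115.103.0/24 -> H0 at depth 24
  add 102.0.0.0/8 -> H2 at depth 8
  add 102.4.112.0/20 -> H1 at depth 20
  ? 102.4.84.42  path d0:-→d1:-→d2:-→d3:-→d4:-→d5:-→d6:-→d7:-→d8:H2→d9:-→d10:-→d11:-→d12:-→d13:-→d14:-→d15:-→d16:-→d17:-→d18:H4  best=H4
  add 102.0.0.0/12 -> H4 at depth 12
  add 56.0.0.0/9 -> H2 at depth 9
  add 102.0.0.0/12 -> H3 at depth 12
  ? 56.115.103.9  path d0:-→d1:-→d2:-→d3:-→d4:-→d5:-→d6:-→d7:-→d8:-→d9:H2→d10:-→d11:-→d12:-→d13:-→d14:-→d15:-→d16:-→d17:-→d18:-→d19:-→d20:H1→d21:-→d22:-→d23:-→d24:H0  best=H0
  ? 102.4.64.36  path d0:-→d1:-→d2:-→d3:-→d4:-→d5:-→d6:-→d7:-→d8:H2→d9:-→d10:-→d11:-→d12:H3→d13:-→d14:-→d15:-→d16:-→d17:-→d18:H4  best=H4
  add 56.115.96.0/20 -> H3 at depth 20
  ? 102.4.66.87  path d0:-→d1:-→d2:-→d3:-→d4:-→d5:-→d6:-→d7:-→d8:H2→d9:-→d10:-→d11:-→d12:H3→d13:-→d14:-→d15:-→d16:-→d17:-→d18:H4  best=H4
  add 102.0.0.0/12 -> H2 at depth 12
  - 56.115.103.0/24 clear@24
  add 56.115.0.0/16 -> H2 at depth 16
  add 0.0.0.0/0 -> H3 at depth 0
  ? 56.115.96.0  path d0:H3→d1:-→d2:-→d3:-→d4:-→d5:-→d6:-→d7:-→d8:-→d9:H2→d10:-→d11:-→d12:-→d13:-→d14:-→d15:-→d16:H2→d17:-→d18:-→d19:-→d20:H3→d21:-  best=H3
  add 0.0.0.0/1 -> H2 at depth 1

== LOOKUPS ==
["H1","H4","H1","H4","H4","H4","H0","H4","H4","H3"]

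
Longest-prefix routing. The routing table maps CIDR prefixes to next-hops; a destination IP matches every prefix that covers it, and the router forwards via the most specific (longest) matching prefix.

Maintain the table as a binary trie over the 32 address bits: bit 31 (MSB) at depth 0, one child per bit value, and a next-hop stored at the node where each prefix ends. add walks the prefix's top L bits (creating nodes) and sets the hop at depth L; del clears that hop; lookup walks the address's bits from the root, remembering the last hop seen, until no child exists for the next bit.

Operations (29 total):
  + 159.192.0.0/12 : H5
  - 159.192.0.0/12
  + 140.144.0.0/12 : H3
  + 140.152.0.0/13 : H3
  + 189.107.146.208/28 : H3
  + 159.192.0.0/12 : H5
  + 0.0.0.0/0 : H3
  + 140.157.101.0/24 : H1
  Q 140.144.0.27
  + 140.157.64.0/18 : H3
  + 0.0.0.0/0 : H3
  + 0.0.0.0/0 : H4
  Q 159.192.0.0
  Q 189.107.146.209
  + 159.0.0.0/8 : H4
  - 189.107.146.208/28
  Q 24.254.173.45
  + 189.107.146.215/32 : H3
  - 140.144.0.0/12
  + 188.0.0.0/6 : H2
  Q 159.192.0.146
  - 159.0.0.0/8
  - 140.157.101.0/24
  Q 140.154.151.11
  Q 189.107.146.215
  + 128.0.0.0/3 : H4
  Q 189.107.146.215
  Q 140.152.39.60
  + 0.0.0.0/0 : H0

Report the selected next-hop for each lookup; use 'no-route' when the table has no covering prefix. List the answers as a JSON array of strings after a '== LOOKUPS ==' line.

Trace:
  + 159.192.0.0/12 (H5) depth=12
  del 159.192.0.0/12 (clear depth 12)
  + 140.144.0.0/12 (H3) depth=12
  + 140.152.0.0/13 (H3) depth=13
  + 189.107.146.208/28 (H3) depth=28
  + 159.192.0.0/12 (H5) depth=12
  + 0.0.0.0/0 (H3) depth=0
  + 140.157.101.0/24 (H1) depth=24
  lookup 140.144.0.27: bits 100011001001 walk d0:H3→d1:-→d2:-→d3:-→d4:-→d5:-→d6:-→d7:-→d8:-→d9:-→d10:-→d11:-→d12:H3 -> H3
  + 140.157.64.0/18 (H3) depth=18
  + 0.0.0.0/0 (H3) depth=0
  + 0.0.0.0/0 (H4) depth=0
  lookup 159.192.0.0: bits 100111111100 walk d0:H4→d1:-→d2:-→d3:-→d4:-→d5:-→d6:-→d7:-→d8:-→d9:-→d10:-→d11:-→d12:H5 -> H5
  lookup 189.107.146.209: bits 1011110101101011100100101101 walk d0:H4→d1:-→d2:-→d3:-→d4:-→d5:-→d6:-→d7:-→d8:-→d9:-→d10:-→d11:-→d12:-→d13:-→d14:-→d15:-→d16:-→d17:-→d18:-→d19:-→d20:-→d21:-→d22:-→d23:-→d24:-→d25:-→d26:-→d27:-→d28:H3 -> H3
  + 159.0.0.0/8 (H4) depth=8
  del 189.107.146.208/28 (clear depth 28)
  lookup 24.254.173.45: bits ε walk d0:H4 -> H4
  + 189.107.146.215/32 (H3) depth=32
  del 140.144.0.0/12 (clear depth 12)
  + 188.0.0.0/6 (H2) depth=6
  lookup 159.192.0.146: bits 100111111100 walk d0:H4→d1:-→d2:-→d3:-→d4:-→d5:-→d6:-→d7:-→d8:H4→d9:-→d10:-→d11:-→d12:H5 -> H5
  del 159.0.0.0/8 (clear depth 8)
  del 140.157.101.0/24 (clear depth 24)
  lookup 140.154.151.11: bits 1000110010011 walk d0:H4→d1:-→d2:-→d3:-→d4:-→d5:-→d6:-→d7:-→d8:-→d9:-→d10:-→d11:-→d12:-→d13:H3 -> H3
  lookup 189.107.146.215: bits 10111101011010111001001011010111 walk d0:H4→d1:-→d2:-→d3:-→d4:-→d5:-→d6:H2→d7:-→d8:-→d9:-→d10:-→d11:-→d12:-→d13:-→d14:-→d15:-→d16:-→d17:-→d18:-→d19:-→d20:-→d21:-→d22:-→d23:-→d24:-→d25:-→d26:-→d27:-→d28:-→d29:-→d30:-→d31:-→d32:H3 -> H3
  + 128.0.0.0/3 (H4) depth=3
  lookup 189.107.146.215: bits 10111101011010111001001011010111 walk d0:H4→d1:-→d2:-→d3:-→d4:-→d5:-→d6:H2→d7:-→d8:-→d9:-→d10:-→d11:-→d12:-→d13:-→d14:-→d15:-→d16:-→d17:-→d18:-→d19:-→d20:-→d21:-→d22:-→d23:-→d24:-→d25:-→d26:-→d27:-→d28:-→d29:-→d30:-→d31:-→d32:H3 -> H3
  lookup 140.152.39.60: bits 1000110010011 walk d0:H4→d1:-→d2:-→d3:H4→d4:-→d5:-→d6:-→d7:-→d8:-→d9:-→d10:-→d11:-→d12:-→d13:H3 -> H3
  + 0.0.0.0/0 (H0) depth=0

== LOOKUPS ==
["H3","H5","H3","H4","H5","H3","H3","H3","H3"]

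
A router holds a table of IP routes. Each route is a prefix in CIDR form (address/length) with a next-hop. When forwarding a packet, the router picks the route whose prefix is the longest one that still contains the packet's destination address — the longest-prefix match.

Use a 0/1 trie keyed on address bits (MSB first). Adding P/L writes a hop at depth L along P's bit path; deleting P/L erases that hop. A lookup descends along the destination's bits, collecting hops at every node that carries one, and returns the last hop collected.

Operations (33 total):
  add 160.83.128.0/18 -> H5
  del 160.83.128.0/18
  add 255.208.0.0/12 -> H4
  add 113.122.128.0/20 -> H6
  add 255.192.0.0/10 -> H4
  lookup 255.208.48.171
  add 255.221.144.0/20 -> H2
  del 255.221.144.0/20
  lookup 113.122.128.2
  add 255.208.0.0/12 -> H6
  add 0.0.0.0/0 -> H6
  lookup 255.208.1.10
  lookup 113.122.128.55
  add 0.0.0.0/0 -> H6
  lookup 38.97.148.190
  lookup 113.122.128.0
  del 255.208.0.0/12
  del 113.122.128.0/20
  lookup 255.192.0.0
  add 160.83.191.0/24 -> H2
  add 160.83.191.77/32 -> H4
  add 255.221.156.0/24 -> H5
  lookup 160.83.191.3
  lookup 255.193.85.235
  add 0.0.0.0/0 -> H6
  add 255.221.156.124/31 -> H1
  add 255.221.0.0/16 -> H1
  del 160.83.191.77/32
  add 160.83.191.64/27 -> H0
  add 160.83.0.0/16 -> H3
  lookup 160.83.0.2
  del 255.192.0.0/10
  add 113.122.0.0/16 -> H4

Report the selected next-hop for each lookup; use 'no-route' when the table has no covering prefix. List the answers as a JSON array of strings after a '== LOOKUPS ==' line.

Apply in order:
  add 160.83.128.0/18 -> H5 at depth 18
  - 160.83.128.0/18 clear@18
  add 255.208.0.0/12 -> H4 at depth 12
  add 113.122.128.0/20 -> H6 at depth 20
  add 255.192.0.0/10 -> H4 at depth 10
  ? 255.208.48.171  path d0:-→d1:-→d2:-→d3:-→d4:-→d5:-→d6:-→d7:-→d8:-→d9:-→d10:H4→d11:-→d12:H4  best=H4
  add 255.221.144.0/20 -> H2 at depth 20
  - 255.221.144.0/20 clear@20
  ? 113.122.128.2  path d0:-→d1:-→d2:-→d3:-→d4:-→d5:-→d6:-→d7:-→d8:-→d9:-→d10:-→d11:-→d12:-→d13:-→d14:-→d15:-→d16:-→d17:-→d18:-→d19:-→d20:H6  best=H6
  add 255.208.0.0/12 -> H6 at depth 12
  add 0.0.0.0/0 -> H6 at depth 0
  ? 255.208.1.10  path d0:H6→d1:-→d2:-→d3:-→d4:-→d5:-→d6:-→d7:-→d8:-→d9:-→d10:H4→d11:-→d12:H6  best=H6
  ? 113.122.128.55  path d0:H6→d1:-→d2:-→d3:-→d4:-→d5:-→d6:-→d7:-→d8:-→d9:-→d10:-→d11:-→d12:-→d13:-→d14:-→d15:-→d16:-→d17:-→d18:-→d19:-→d20:H6  best=H6
  add 0.0.0.0/0 -> H6 at depth 0
  ? 38.97.148.190  path d0:H6→d1:-  best=H6
  ? 113.122.128.0  path d0:H6→d1:-→d2:-→d3:-→d4:-→d5:-→d6:-→d7:-→d8:-→d9:-→d10:-→d11:-→d12:-→d13:-→d14:-→d15:-→d16:-→d17:-→d18:-→d19:-→d20:H6  best=H6
  - 255.208.0.0/12 clear@12
  - 113.122.128.0/20 clear@20
  ? 255.192.0.0  path d0:H6→d1:-→d2:-→d3:-→d4:-→d5:-→d6:-→d7:-→d8:-→d9:-→d10:H4→d11:-  best=H4
  add 160.83.191.0/24 -> H2 at depth 24
  add 160.83.191.77/32 -> H4 at depth 32
  add 255.221.156.0/24 -> H5 at depth 24
  ? 160.83.191.3  path d0:H6→d1:-→d2:-→d3:-→d4:-→d5:-→d6:-→d7:-→d8:-→d9:-→d10:-→d11:-→d12:-→d13:-→d14:-→d15:-→d16:-→d17:-→d18:-→d19:-→d20:-→d21:-→d22:-→d23:-→d24:H2→d25:-  best=H2
  ? 255.193.85.235  path d0:H6→d1:-→d2:-→d3:-→d4:-→d5:-→d6:-→d7:-→d8:-→d9:-→d10:H4→d11:-  best=H4
  add 0.0.0.0/0 -> H6 at depth 0
  add 255.221.156.124/31 -> H1 at depth 31
  add 255.221.0.0/16 -> H1 at depth 16
  - 160.83.191.77/32 clear@32
  add 160.83.191.64/27 -> H0 at depth 27
  add 160.83.0.0/16 -> H3 at depth 16
  ? 160.83.0.2  path d0:H6→d1:-→d2:-→d3:-→d4:-→d5:-→d6:-→d7:-→d8:-→d9:-→d10:-→d11:-→d12:-→d13:-→d14:-→d15:-→d16:H3  best=H3
  - 255.192.0.0/10 clear@10
  add 113.122.0.0/16 -> H4 at depth 16

== LOOKUPS ==
["H4","H6","H6","H6","H6","H6","H4","H2","H4","H3"]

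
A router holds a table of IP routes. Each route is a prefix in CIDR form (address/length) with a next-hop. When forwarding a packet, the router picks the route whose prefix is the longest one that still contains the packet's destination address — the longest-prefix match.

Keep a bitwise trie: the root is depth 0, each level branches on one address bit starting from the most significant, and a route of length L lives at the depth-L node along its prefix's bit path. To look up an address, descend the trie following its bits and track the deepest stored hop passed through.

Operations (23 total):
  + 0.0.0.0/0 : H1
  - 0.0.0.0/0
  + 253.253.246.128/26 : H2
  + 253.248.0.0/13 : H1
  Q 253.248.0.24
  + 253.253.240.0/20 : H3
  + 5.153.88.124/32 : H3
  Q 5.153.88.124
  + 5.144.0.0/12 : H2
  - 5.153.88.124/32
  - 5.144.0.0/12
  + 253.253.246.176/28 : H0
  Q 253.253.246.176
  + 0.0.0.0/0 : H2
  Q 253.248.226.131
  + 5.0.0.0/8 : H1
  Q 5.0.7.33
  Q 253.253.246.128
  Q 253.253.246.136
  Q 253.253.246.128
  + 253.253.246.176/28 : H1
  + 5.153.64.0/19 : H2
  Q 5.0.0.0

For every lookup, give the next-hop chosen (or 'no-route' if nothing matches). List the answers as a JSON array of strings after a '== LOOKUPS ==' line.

Trace:
  add 0.0.0.0/0 -> H1 at depth 0
  del 0.0.0.0/0 (clear depth 0)
  add 253.253.246.128/26 -> H2 at depth 26
  add 253.248.0.0/13 -> H1 at depth 13
  lookup 253.248.0.24: bits 1111110111111 walk d0:-→d1:-→d2:-→d3:-→d4:-→d5:-→d6:-→d7:-→d8:-→d9:-→d10:-→d11:-→d12:-→d13:H1 -> H1
  add 253.253.240.0/20 -> H3 at depth 20
  add 5.153.88.124/32 -> H3 at depth 32
  lookup 5.153.88.124: bits 00000101100110010101100001111100 walk d0:-→d1:-→d2:-→d3:-→d4:-→d5:-→d6:-→d7:-→d8:-→d9:-→d10:-→d11:-→d12:-→d13:-→d14:-→d15:-→d16:-→d17:-→d18:-→d19:-→d20:-→d21:-→d22:-→d23:-→d24:-→d25:-→d26:-→d27:-→d28:-→d29:-→d30:-→d31:-→d32:H3 -> H3
  add 5.144.0.0/12 -> H2 at depth 12
  del 5.153.88.124/32 (clear depth 32)
  del 5.144.0.0/12 (clear depth 12)
  add 253.253.246.176/28 -> H0 at depth 28
  lookup 253.253.246.176: bits 1111110111111101111101101011 walk d0:-→d1:-→d2:-→d3:-→d4:-→d5:-→d6:-→d7:-→d8:-→d9:-→d10:-→d11:-→d12:-→d13:H1→d14:-→d15:-→d16:-→d17:-→d18:-→d19:-→d20:H3→d21:-→d22:-→d23:-→d24:-→d25:-→d26:H2→d27:-→d28:H0 -> H0
  add 0.0.0.0/0 -> H2 at depth 0
  lookup 253.248.226.131: bits 1111110111111 walk d0:H2→d1:-→d2:-→d3:-→d4:-→d5:-→d6:-→d7:-→d8:-→d9:-→d10:-→d11:-→d12:-→d13:H1 -> H1
  add 5.0.0.0/8 -> H1 at depth 8
  lookup 5.0.7.33: bits 00000101 walk d0:H2→d1:-→d2:-→d3:-→d4:-→d5:-→d6:-→d7:-→d8:H1 -> H1
  lookup 253.253.246.128: bits 11111101111111011111011010 walk d0:H2→d1:-→d2:-→d3:-→d4:-→d5:-→d6:-→d7:-→d8:-→d9:-→d10:-→d11:-→d12:-→d13:H1→d14:-→d15:-→d16:-→d17:-→d18:-→d19:-→d20:H3→d21:-→d22:-→d23:-→d24:-→d25:-→d26:H2 -> H2
  lookup 253.253.246.136: bits 11111101111111011111011010 walk d0:H2→d1:-→d2:-→d3:-→d4:-→d5:-→d6:-→d7:-→d8:-→d9:-→d10:-→d11:-→d12:-→d13:H1→d14:-→d15:-→d16:-→d17:-→d18:-→d19:-→d20:H3→d21:-→d22:-→d23:-→d24:-→d25:-→d26:H2 -> H2
  lookup 253.253.246.128: bits 11111101111111011111011010 walk d0:H2→d1:-→d2:-→d3:-→d4:-→d5:-→d6:-→d7:-→d8:-→d9:-→d10:-→d11:-→d12:-→d13:H1→d14:-→d15:-→d16:-→d17:-→d18:-→d19:-→d20:H3→d21:-→d22:-→d23:-→d24:-→d25:-→d26:H2 -> H2
  add 253.253.246.176/28 -> H1 at depth 28
  add 5.153.64.0/19 -> H2 at depth 19
  lookup 5.0.0.0: bits 00000101 walk d0:H2→d1:-→d2:-→d3:-→d4:-→d5:-→d6:-→d7:-→d8:H1 -> H1

== LOOKUPS ==
["H1","H3","H0","H1","H1","H2","H2","H2","H1"]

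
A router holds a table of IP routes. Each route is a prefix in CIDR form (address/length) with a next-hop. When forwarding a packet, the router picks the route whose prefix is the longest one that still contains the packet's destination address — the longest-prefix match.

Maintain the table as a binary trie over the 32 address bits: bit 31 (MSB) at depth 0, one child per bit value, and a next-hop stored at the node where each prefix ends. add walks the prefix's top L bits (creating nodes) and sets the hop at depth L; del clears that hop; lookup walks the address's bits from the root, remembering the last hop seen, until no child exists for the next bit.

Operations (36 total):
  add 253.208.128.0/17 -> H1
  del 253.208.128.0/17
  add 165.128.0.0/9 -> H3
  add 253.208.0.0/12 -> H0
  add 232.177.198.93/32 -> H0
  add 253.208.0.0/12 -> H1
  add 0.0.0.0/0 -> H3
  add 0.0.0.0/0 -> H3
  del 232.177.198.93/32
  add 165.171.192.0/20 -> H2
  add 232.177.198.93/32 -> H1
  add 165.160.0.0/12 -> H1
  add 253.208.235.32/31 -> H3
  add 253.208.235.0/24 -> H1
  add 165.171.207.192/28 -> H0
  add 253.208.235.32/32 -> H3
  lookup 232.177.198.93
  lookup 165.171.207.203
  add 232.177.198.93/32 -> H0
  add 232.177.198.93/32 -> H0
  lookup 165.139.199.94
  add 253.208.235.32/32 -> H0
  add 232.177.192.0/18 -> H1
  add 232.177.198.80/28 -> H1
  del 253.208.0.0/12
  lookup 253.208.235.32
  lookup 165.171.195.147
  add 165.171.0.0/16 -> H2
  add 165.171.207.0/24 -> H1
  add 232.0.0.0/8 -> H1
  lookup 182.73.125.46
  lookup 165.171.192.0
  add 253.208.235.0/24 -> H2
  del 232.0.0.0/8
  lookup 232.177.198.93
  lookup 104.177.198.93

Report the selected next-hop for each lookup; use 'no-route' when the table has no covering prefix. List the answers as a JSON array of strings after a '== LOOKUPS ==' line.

Process each operation:
  add 253.208.128.0/17 -> H1 at depth 17
  - 253.208.128.0/17 clear@17
  add 165.128.0.0/9 -> H3 at depth 9
  add 253.208.0.0/12 -> H0 at depth 12
  add 232.177.198.93/32 -> H0 at depth 32
  add 253.208.0.0/12 -> H1 at depth 12
  add 0.0.0.0/0 -> H3 at depth 0
  add 0.0.0.0/0 -> H3 at depth 0
  - 232.177.198.93/32 clear@32
  add 165.171.192.0/20 -> H2 at depth 20
  add 232.177.198.93/32 -> H1 at depth 32
  add 165.160.0.0/12 -> H1 at depth 12
  add 253.208.235.32/31 -> H3 at depth 31
  add 253.208.235.0/24 -> H1 at depth 24
  add 165.171.207.192/28 -> H0 at depth 28
  add 253.208.235.32/32 -> H3 at depth 32
  lookup 232.177.198.93: bits 11101000101100011100011001011101 walk d0:H3→d1:-→d2:-→d3:-→d4:-→d5:-→d6:-→d7:-→d8:-→d9:-→d10:-→d11:-→d12:-→d13:-→d14:-→d15:-→d16:-→d17:-→d18:-→d19:-→d20:-→d21:-→d22:-→d23:-→d24:-→d25:-→d26:-→d27:-→d28:-→d29:-→d30:-→d31:-→d32:H1 -> H1
  lookup 165.171.207.203: bits 1010010110101011110011111100 walk d0:H3→d1:-→d2:-→d3:-→d4:-→d5:-→d6:-→d7:-→d8:-→d9:H3→d10:-→d11:-→d12:H1→d13:-→d14:-→d15:-→d16:-→d17:-→d18:-→d19:-→d20:H2→d21:-→d22:-→d23:-→d24:-→d25:-→d26:-→d27:-→d28:H0 -> H0
  add 232.177.198.93/32 -> H0 at depth 32
  add 232.177.198.93/32 -> H0 at depth 32
  lookup 165.139.199.94: bits 1010010110 walk d0:H3→d1:-→d2:-→d3:-→d4:-→d5:-→d6:-→d7:-→d8:-→d9:H3→d10:- -> H3
  add 253.208.235.32/32 -> H0 at depth 32
  add 232.177.192.0/18 -> H1 at depth 18
  add 232.177.198.80/28 -> H1 at depth 28
  - 253.208.0.0/12 clear@12
  lookup 253.208.235.32: bits 11111101110100001110101100100000 walk d0:H3→d1:-→d2:-→d3:-→d4:-→d5:-→d6:-→d7:-→d8:-→d9:-→d10:-→d11:-→d12:-→d13:-→d14:-→d15:-→d16:-→d17:-→d18:-→d19:-→d20:-→d21:-→d22:-→d23:-→d24:H1→d25:-→d26:-→d27:-→d28:-→d29:-→d30:-→d31:H3→d32:H0 -> H0
  lookup 165.171.195.147: bits 10100101101010111100 walk d0:H3→d1:-→d2:-→d3:-→d4:-→d5:-→d6:-→d7:-→d8:-→d9:H3→d10:-→d11:-→d12:H1→d13:-→d14:-→d15:-→d16:-→d17:-→d18:-→d19:-→d20:H2 -> H2
  add 165.171.0.0/16 -> H2 at depth 16
  add 165.171.207.0/24 -> H1 at depth 24
  add 232.0.0.0/8 -> H1 at depth 8
  lookup 182.73.125.46: bits 101 walk d0:H3→d1:-→d2:-→d3:- -> H3
  lookup 165.171.192.0: bits 10100101101010111100 walk d0:H3→d1:-→d2:-→d3:-→d4:-→d5:-→d6:-→d7:-→d8:-→d9:H3→d10:-→d11:-→d12:H1→d13:-→d14:-→d15:-→d16:H2→d17:-→d18:-→d19:-→d20:H2 -> H2
  add 253.208.235.0/24 -> H2 at depth 24
  - 232.0.0.0/8 clear@8
  lookup 232.177.198.93: bits 11101000101100011100011001011101 walk d0:H3→d1:-→d2:-→d3:-→d4:-→d5:-→d6:-→d7:-→d8:-→d9:-→d10:-→d11:-→d12:-→d13:-→d14:-→d15:-→d16:-→d17:-→d18:H1→d19:-→d20:-→d21:-→d22:-→d23:-→d24:-→d25:-→d26:-→d27:-→d28:H1→d29:-→d30:-→d31:-→d32:H0 -> H0
  lookup 104.177.198.93: bits ε walk d0:H3 -> H3

== LOOKUPS ==
["H1","H0","H3","H0","H2","H3","H2","H0","H3"]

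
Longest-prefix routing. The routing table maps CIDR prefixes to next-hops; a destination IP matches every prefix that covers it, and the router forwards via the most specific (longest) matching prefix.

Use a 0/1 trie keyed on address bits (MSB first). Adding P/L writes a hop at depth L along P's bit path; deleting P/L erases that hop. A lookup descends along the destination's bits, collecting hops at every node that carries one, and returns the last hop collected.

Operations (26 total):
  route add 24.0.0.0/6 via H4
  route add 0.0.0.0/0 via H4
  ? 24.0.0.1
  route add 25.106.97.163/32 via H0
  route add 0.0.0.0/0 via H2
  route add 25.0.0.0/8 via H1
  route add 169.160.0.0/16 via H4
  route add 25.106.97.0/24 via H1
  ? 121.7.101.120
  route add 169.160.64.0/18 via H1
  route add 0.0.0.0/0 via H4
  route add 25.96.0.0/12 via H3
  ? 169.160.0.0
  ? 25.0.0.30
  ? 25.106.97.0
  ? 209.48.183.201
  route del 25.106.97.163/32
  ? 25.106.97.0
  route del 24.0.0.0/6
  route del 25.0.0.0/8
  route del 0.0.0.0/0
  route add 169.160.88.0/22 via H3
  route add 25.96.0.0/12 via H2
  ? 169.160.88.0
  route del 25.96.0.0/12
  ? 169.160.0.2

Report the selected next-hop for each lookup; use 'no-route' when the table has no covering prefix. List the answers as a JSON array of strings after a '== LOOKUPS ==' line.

Process each operation:
  add 24.0.0.0/6 -> H4 at depth 6
  add 0.0.0.0/0 -> H4 at depth 0
  lookup 24.0.0.1: bits 000110 walk d0:H4→d1:-→d2:-→d3:-→d4:-→d5:-→d6:H4 -> H4
  add 25.106.97.163/32 -> H0 at depth 32
  add 0.0.0.0/0 -> H2 at depth 0
  add 25.0.0.0/8 -> H1 at depth 8
  add 169.160.0.0/16 -> H4 at depth 16
  add 25.106.97.0/24 -> H1 at depth 24
  lookup 121.7.101.120: bits 0 walk d0:H2→d1:- -> H2
  add 169.160.64.0/18 -> H1 at depth 18
  add 0.0.0.0/0 -> H4 at depth 0
  add 25.96.0.0/12 -> H3 at depth 12
  lookup 169.160.0.0: bits 10101001101000000 walk d0:H4→d1:-→d2:-→d3:-→d4:-→d5:-→d6:-→d7:-→d8:-→d9:-→d10:-→d11:-→d12:-→d13:-→d14:-→d15:-→d16:H4→d17:- -> H4
  lookup 25.0.0.30: bits 000110010 walk d0:H4→d1:-→d2:-→d3:-→d4:-→d5:-→d6:H4→d7:-→d8:H1→d9:- -> H1
  lookup 25.106.97.0: bits 000110010110101001100001 walk d0:H4→d1:-→d2:-→d3:-→d4:-→d5:-→d6:H4→d7:-→d8:H1→d9:-→d10:-→d11:-→d12:H3→d13:-→d14:-→d15:-→d16:-→d17:-→d18:-→d19:-→d20:-→d21:-→d22:-→d23:-→d24:H1 -> H1
  lookup 209.48.183.201: bits 1 walk d0:H4→d1:- -> H4
  - 25.106.97.163/32 clear@32
  lookup 25.106.97.0: bits 000110010110101001100001 walk d0:H4→d1:-→d2:-→d3:-→d4:-→d5:-→d6:H4→d7:-→d8:H1→d9:-→d10:-→d11:-→d12:H3→d13:-→d14:-→d15:-→d16:-→d17:-→d18:-→d19:-→d20:-→d21:-→d22:-→d23:-→d24:H1 -> H1
  - 24.0.0.0/6 clear@6
  - 25.0.0.0/8 clear@8
  - 0.0.0.0/0 clear@0
  add 169.160.88.0/22 -> H3 at depth 22
  add 25.96.0.0/12 -> H2 at depth 12
  lookup 169.160.88.0: bits 1010100110100000010110 walk d0:-→d1:-→d2:-→d3:-→d4:-→d5:-→d6:-→d7:-→d8:-→d9:-→d10:-→d11:-→d12:-→d13:-→d14:-→d15:-→d16:H4→d17:-→d18:H1→d19:-→d20:-→d21:-→d22:H3 -> H3
  - 25.96.0.0/12 clear@12
  lookup 169.160.0.2: bits 10101001101000000 walk d0:-→d1:-→d2:-→d3:-→d4:-→d5:-→d6:-→d7:-→d8:-→d9:-→d10:-→d11:-→d12:-→d13:-→d14:-→d15:-→d16:H4→d17:- -> H4

== LOOKUPS ==
["H4","H2","H4","H1","H1","H4","H1","H3","H4"]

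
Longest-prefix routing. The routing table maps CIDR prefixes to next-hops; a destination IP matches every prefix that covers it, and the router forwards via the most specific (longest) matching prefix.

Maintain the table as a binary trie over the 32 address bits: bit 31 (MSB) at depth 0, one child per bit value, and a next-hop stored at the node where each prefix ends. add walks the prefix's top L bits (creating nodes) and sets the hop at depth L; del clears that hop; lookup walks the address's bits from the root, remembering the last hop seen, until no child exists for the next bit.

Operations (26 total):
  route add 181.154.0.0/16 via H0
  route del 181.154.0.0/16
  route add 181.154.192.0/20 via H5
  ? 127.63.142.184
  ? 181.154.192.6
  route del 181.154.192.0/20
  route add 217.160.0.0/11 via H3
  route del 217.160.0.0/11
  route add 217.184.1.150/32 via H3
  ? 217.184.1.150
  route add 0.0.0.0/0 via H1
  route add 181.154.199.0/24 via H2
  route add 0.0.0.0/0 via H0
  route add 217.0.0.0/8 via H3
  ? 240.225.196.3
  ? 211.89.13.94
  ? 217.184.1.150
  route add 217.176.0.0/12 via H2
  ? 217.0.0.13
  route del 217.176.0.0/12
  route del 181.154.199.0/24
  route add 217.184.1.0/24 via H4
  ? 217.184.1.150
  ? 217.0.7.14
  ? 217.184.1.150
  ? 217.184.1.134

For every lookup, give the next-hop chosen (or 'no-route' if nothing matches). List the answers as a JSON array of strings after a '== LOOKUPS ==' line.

Trace:
  add 181.154.0.0/16 -> H0 at depth 16
  del 181.154.0.0/16 (clear depth 16)
  add 181.154.192.0/20 -> H5 at depth 20
  Q 127.63.142.184: descend ε ; hops seen [∅] ; pick no-route
  Q 181.154.192.6: descend 10110101100110101100 ; hops seen [H5] ; pick H5
  del 181.154.192.0/20 (clear depth 20)
  add 217.160.0.0/11 -> H3 at depth 11
  del 217.160.0.0/11 (clear depth 11)
  add 217.184.1.150/32 -> H3 at depth 32
  Q 217.184.1.150: descend 11011001101110000000000110010110 ; hops seen [H3] ; pick H3
  add 0.0.0.0/0 -> H1 at depth 0
  add 181.154.199.0/24 -> H2 at depth 24
  add 0.0.0.0/0 -> H0 at depth 0
  add 217.0.0.0/8 -> H3 at depth 8
  Q 240.225.196.3: descend 11 ; hops seen [H0] ; pick H0
  Q 211.89.13.94: descend 1101 ; hops seen [H0] ; pick H0
  Q 217.184.1.150: descend 11011001101110000000000110010110 ; hops seen [H0,H3,H3] ; pick H3
  add 217.176.0.0/12 -> H2 at depth 12
  Q 217.0.0.13: descend 11011001 ; hops seen [H0,H3] ; pick H3
  del 217.176.0.0/12 (clear depth 12)
  del 181.154.199.0/24 (clear depth 24)
  add 217.184.1.0/24 -> H4 at depth 24
  Q 217.184.1.150: descend 11011001101110000000000110010110 ; hops seen [H0,H3,H4,H3] ; pick H3
  Q 217.0.7.14: descend 11011001 ; hops seen [H0,H3] ; pick H3
  Q 217.184.1.150: descend 11011001101110000000000110010110 ; hops seen [H0,H3,H4,H3] ; pick H3
  Q 217.184.1.134: descend 110110011011100000000001100 ; hops seen [H0,H3,H4] ; pick H4

== LOOKUPS ==
["no-route","H5","H3","H0","H0","H3","H3","H3","H3","H3","H4"]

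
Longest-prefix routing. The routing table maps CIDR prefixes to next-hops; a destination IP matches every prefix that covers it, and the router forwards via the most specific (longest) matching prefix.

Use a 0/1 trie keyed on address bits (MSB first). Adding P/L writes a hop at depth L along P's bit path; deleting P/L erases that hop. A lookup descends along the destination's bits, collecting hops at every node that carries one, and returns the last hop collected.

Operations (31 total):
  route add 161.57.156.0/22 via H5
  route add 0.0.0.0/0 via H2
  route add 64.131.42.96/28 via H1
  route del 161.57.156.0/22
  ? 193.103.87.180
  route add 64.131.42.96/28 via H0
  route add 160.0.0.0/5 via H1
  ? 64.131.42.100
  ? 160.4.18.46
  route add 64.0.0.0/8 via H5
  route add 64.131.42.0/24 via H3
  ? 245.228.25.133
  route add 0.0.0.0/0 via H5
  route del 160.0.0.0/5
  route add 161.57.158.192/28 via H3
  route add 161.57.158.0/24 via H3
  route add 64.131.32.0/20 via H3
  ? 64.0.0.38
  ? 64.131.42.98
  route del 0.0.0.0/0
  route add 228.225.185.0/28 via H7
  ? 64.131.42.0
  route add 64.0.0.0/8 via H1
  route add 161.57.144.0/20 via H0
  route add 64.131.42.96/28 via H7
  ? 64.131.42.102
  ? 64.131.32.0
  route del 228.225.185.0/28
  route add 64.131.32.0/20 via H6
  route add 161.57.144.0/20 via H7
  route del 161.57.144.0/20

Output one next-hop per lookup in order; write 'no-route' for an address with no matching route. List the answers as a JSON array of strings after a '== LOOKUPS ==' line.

Trace:
  add 161.57.156.0/22 -> H5 at depth 22
  add 0.0.0.0/0 -> H2 at depth 0
  add 64.131.42.96/28 -> H1 at depth 28
  - 161.57.156.0/22 clear@22
  Q 193.103.87.180: descend 1 ; hops seen [H2] ; pick H2
  add 64.131.42.96/28 -> H0 at depth 28
  add 160.0.0.0/5 -> H1 at depth 5
  Q 64.131.42.100: descend 0100000010000011001010100110 ; hops seen [H2,H0] ; pick H0
  Q 160.4.18.46: descend 1010000 ; hops seen [H2,H1] ; pick H1
  add 64.0.0.0/8 -> H5 at depth 8
  add 64.131.42.0/24 -> H3 at depth 24
  Q 245.228.25.133: descend 1 ; hops seen [H2] ; pick H2
  add 0.0.0.0/0 -> H5 at depth 0
  - 160.0.0.0/5 clear@5
  add 161.57.158.192/28 -> H3 at depth 28
  add 161.57.158.0/24 -> H3 at depth 24
  add 64.131.32.0/20 -> H3 at depth 20
  Q 64.0.0.38: descend 01000000 ; hops seen [H5,H5] ; pick H5
  Q 64.131.42.98: descend 0100000010000011001010100110 ; hops seen [H5,H5,H3,H3,H0] ; pick H0
  - 0.0.0.0/0 clear@0
  add 228.225.185.0/28 -> H7 at depth 28
  Q 64.131.42.0: descend 0100000010000011001010100 ; hops seen [H5,H3,H3] ; pick H3
  add 64.0.0.0/8 -> H1 at depth 8
  add 161.57.144.0/20 -> H0 at depth 20
  add 64.131.42.96/28 -> H7 at depth 28
  Q 64.131.42.102: descend 0100000010000011001010100110 ; hops seen [H1,H3,H3,H7] ; pick H7
  Q 64.131.32.0: descend 01000000100000110010 ; hops seen [H1,H3] ; pick H3
  - 228.225.185.0/28 clear@28
  add 64.131.32.0/20 -> H6 at depth 20
  add 161.57.144.0/20 -> H7 at depth 20
  - 161.57.144.0/20 clear@20

== LOOKUPS ==
["H2","H0","H1","H2","H5","H0","H3","H7","H3"]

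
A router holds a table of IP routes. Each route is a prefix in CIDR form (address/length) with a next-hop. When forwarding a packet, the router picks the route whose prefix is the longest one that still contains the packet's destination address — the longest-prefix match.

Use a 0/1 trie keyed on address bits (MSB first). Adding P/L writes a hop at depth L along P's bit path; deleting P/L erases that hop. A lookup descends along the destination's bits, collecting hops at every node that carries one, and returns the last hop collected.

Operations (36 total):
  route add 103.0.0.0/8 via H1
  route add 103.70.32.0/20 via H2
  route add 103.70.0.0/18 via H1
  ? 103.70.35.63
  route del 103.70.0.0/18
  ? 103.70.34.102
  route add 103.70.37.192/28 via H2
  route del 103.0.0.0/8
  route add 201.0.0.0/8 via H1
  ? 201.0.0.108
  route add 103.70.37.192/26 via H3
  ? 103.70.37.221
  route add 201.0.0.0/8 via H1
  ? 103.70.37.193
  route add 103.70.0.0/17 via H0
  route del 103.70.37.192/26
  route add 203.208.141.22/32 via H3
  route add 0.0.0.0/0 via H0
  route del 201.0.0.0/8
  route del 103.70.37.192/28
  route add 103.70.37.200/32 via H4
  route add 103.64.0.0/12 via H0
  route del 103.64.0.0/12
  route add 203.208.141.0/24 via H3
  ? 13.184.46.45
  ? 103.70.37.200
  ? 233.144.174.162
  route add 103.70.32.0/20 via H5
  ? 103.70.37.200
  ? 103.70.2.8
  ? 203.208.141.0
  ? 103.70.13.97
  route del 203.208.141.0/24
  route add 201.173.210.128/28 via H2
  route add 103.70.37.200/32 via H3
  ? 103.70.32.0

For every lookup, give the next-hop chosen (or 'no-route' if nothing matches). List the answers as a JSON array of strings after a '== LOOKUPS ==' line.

Process each operation:
  add 103.0.0.0/8 -> H1 at depth 8
  add 103.70.32.0/20 -> H2 at depth 20
  add 103.70.0.0/18 -> H1 at depth 18
  ? 103.70.35.63  path d0:-→d1:-→d2:-→d3:-→d4:-→d5:-→d6:-→d7:-→d8:H1→d9:-→d10:-→d11:-→d12:-→d13:-→d14:-→d15:-→d16:-→d17:-→d18:H1→d19:-→d20:H2  best=H2
  del 103.70.0.0/18 (clear depth 18)
  ? 103.70.34.102  path d0:-→d1:-→d2:-→d3:-→d4:-→d5:-→d6:-→d7:-→d8:H1→d9:-→d10:-→d11:-→d12:-→d13:-→d14:-→d15:-→d16:-→d17:-→d18:-→d19:-→d20:H2  best=H2
  add 103.70.37.192/28 -> H2 at depth 28
  del 103.0.0.0/8 (clear depth 8)
  add 201.0.0.0/8 -> H1 at depth 8
  ? 201.0.0.108  path d0:-→d1:-→d2:-→d3:-→d4:-→d5:-→d6:-→d7:-→d8:H1  best=H1
  add 103.70.37.192/26 -> H3 at depth 26
  ? 103.70.37.221  path d0:-→d1:-→d2:-→d3:-→d4:-→d5:-→d6:-→d7:-→d8:-→d9:-→d10:-→d11:-→d12:-→d13:-→d14:-→d15:-→d16:-→d17:-→d18:-→d19:-→d20:H2→d21:-→d22:-→d23:-→d24:-→d25:-→d26:H3→d27:-  best=H3
  add 201.0.0.0/8 -> H1 at depth 8
  ? 103.70.37.193  path d0:-→d1:-→d2:-→d3:-→d4:-→d5:-→d6:-→d7:-→d8:-→d9:-→d10:-→d11:-→d12:-→d13:-→d14:-→d15:-→d16:-→d17:-→d18:-→d19:-→d20:H2→d21:-→d22:-→d23:-→d24:-→d25:-→d26:H3→d27:-→d28:H2  best=H2
  add 103.70.0.0/17 -> H0 at depth 17
  del 103.70.37.192/26 (clear depth 26)
  add 203.208.141.22/32 -> H3 at depth 32
  add 0.0.0.0/0 -> H0 at depth 0
  del 201.0.0.0/8 (clear depth 8)
  del 103.70.37.192/28 (clear depth 28)
  add 103.70.37.200/32 -> H4 at depth 32
  add 103.64.0.0/12 -> H0 at depth 12
  del 103.64.0.0/12 (clear depth 12)
  add 203.208.141.0/24 -> H3 at depth 24
  ? 13.184.46.45  path d0:H0→d1:-  best=H0
  ? 103.70.37.200  path d0:H0→d1:-→d2:-→d3:-→d4:-→d5:-→d6:-→d7:-→d8:-→d9:-→d10:-→d11:-→d12:-→d13:-→d14:-→d15:-→d16:-→d17:H0→d18:-→d19:-→d20:H2→d21:-→d22:-→d23:-→d24:-→d25:-→d26:-→d27:-→d28:-→d29:-→d30:-→d31:-→d32:H4  best=H4
  ? 233.144.174.162  path d0:H0→d1:-→d2:-  best=H0
  add 103.70.32.0/20 -> H5 at depth 20
  ? 103.70.37.200  path d0:H0→d1:-→d2:-→d3:-→d4:-→d5:-→d6:-→d7:-→d8:-→d9:-→d10:-→d11:-→d12:-→d13:-→d14:-→d15:-→d16:-→d17:H0→d18:-→d19:-→d20:H5→d21:-→d22:-→d23:-→d24:-→d25:-→d26:-→d27:-→d28:-→d29:-→d30:-→d31:-→d32:H4  best=H4
  ? 103.70.2.8  path d0:H0→d1:-→d2:-→d3:-→d4:-→d5:-→d6:-→d7:-→d8:-→d9:-→d10:-→d11:-→d12:-→d13:-→d14:-→d15:-→d16:-→d17:H0→d18:-  best=H0
  ? 203.208.141.0  path d0:H0→d1:-→d2:-→d3:-→d4:-→d5:-→d6:-→d7:-→d8:-→d9:-→d10:-→d11:-→d12:-→d13:-→d14:-→d15:-→d16:-→d17:-→d18:-→d19:-→d20:-→d21:-→d22:-→d23:-→d24:H3→d25:-→d26:-→d27:-  best=H3
  ? 103.70.13.97  path d0:H0→d1:-→d2:-→d3:-→d4:-→d5:-→d6:-→d7:-→d8:-→d9:-→d10:-→d11:-→d12:-→d13:-→d14:-→d15:-→d16:-→d17:H0→d18:-  best=H0
  del 203.208.141.0/24 (clear depth 24)
  add 201.173.210.128/28 -> H2 at depth 28
  add 103.70.37.200/32 -> H3 at depth 32
  ? 103.70.32.0  path d0:H0→d1:-→d2:-→d3:-→d4:-→d5:-→d6:-→d7:-→d8:-→d9:-→d10:-→d11:-→d12:-→d13:-→d14:-→d15:-→d16:-→d17:H0→d18:-→d19:-→d20:H5→d21:-  best=H5

== LOOKUPS ==
["H2","H2","H1","H3","H2","H0","H4","H0","H4","H0","H3","H0","H5"]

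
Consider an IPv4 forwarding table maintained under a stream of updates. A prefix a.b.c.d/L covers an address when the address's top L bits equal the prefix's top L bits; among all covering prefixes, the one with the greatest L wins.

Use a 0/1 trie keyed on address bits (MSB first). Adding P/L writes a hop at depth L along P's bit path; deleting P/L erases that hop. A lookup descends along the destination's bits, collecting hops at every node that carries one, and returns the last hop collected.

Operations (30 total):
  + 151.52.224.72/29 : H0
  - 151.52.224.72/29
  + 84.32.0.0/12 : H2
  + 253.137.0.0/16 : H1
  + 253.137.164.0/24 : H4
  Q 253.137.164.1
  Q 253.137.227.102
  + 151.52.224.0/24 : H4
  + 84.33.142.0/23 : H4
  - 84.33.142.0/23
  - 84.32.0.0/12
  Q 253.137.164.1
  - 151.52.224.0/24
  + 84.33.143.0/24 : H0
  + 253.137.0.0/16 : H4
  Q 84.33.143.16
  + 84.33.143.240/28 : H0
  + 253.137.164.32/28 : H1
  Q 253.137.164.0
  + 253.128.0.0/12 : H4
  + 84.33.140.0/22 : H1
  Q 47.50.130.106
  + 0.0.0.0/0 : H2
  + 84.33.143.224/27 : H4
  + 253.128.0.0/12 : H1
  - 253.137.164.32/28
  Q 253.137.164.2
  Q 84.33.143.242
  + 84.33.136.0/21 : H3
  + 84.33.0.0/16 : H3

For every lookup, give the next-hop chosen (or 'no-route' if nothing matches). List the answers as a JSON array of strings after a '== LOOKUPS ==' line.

Trace:
  + 151.52.224.72/29 (H0) depth=29
  - 151.52.224.72/29 clear@29
  + 84.32.0.0/12 (H2) depth=12
  + 253.137.0.0/16 (H1) depth=16
  + 253.137.164.0/24 (H4) depth=24
  lookup 253.137.164.1: bits 111111011000100110100100 walk d0:-→d1:-→d2:-→d3:-→d4:-→d5:-→d6:-→d7:-→d8:-→d9:-→d10:-→d11:-→d12:-→d13:-→d14:-→d15:-→d16:H1→d17:-→d18:-→d19:-→d20:-→d21:-→d22:-→d23:-→d24:H4 -> H4
  lookup 253.137.227.102: bits 11111101100010011 walk d0:-→d1:-→d2:-→d3:-→d4:-→d5:-→d6:-→d7:-→d8:-→d9:-→d10:-→d11:-→d12:-→d13:-→d14:-→d15:-→d16:H1→d17:- -> H1
  + 151.52.224.0/24 (H4) depth=24
  + 84.33.142.0/23 (H4) depth=23
  - 84.33.142.0/23 clear@23
  - 84.32.0.0/12 clear@12
  lookup 253.137.164.1: bits 111111011000100110100100 walk d0:-→d1:-→d2:-→d3:-→d4:-→d5:-→d6:-→d7:-→d8:-→d9:-→d10:-→d11:-→d12:-→d13:-→d14:-→d15:-→d16:H1→d17:-→d18:-→d19:-→d20:-→d21:-→d22:-→d23:-→d24:H4 -> H4
  - 151.52.224.0/24 clear@24
  + 84.33.143.0/24 (H0) depth=24
  + 253.137.0.0/16 (H4) depth=16
  lookup 84.33.143.16: bits 010101000010000110001111 walk d0:-→d1:-→d2:-→d3:-→d4:-→d5:-→d6:-→d7:-→d8:-→d9:-→d10:-→d11:-→d12:-→d13:-→d14:-→d15:-→d16:-→d17:-→d18:-→d19:-→d20:-→d21:-→d22:-→d23:-→d24:H0 -> H0
  + 84.33.143.240/28 (H0) depth=28
  + 253.137.164.32/28 (H1) depth=28
  lookup 253.137.164.0: bits 11111101100010011010010000 walk d0:-→d1:-→d2:-→d3:-→d4:-→d5:-→d6:-→d7:-→d8:-→d9:-→d10:-→d11:-→d12:-→d13:-→d14:-→d15:-→d16:H4→d17:-→d18:-→d19:-→d20:-→d21:-→d22:-→d23:-→d24:H4→d25:-→d26:- -> H4
  + 253.128.0.0/12 (H4) depth=12
  + 84.33.140.0/22 (H1) depth=22
  lookup 47.50.130.106: bits 0 walk d0:-→d1:- -> no-route
  + 0.0.0.0/0 (H2) depth=0
  + 84.33.143.224/27 (H4) depth=27
  + 253.128.0.0/12 (H1) depth=12
  - 253.137.164.32/28 clear@28
  lookup 253.137.164.2: bits 11111101100010011010010000 walk d0:H2→d1:-→d2:-→d3:-→d4:-→d5:-→d6:-→d7:-→d8:-→d9:-→d10:-→d11:-→d12:H1→d13:-→d14:-→d15:-→d16:H4→d17:-→d18:-→d19:-→d20:-→d21:-→d22:-→d23:-→d24:H4→d25:-→d26:- -> H4
  lookup 84.33.143.242: bits 0101010000100001100011111111 walk d0:H2→d1:-→d2:-→d3:-→d4:-→d5:-→d6:-→d7:-→d8:-→d9:-→d10:-→d11:-→d12:-→d13:-→d14:-→d15:-→d16:-→d17:-→d18:-→d19:-→d20:-→d21:-→d22:H1→d23:-→d24:H0→d25:-→d26:-→d27:H4→d28:H0 -> H0
  + 84.33.136.0/21 (H3) depth=21
  + 84.33.0.0/16 (H3) depth=16

== LOOKUPS ==
["H4","H1","H4","H0","H4","no-route","H4","H0"]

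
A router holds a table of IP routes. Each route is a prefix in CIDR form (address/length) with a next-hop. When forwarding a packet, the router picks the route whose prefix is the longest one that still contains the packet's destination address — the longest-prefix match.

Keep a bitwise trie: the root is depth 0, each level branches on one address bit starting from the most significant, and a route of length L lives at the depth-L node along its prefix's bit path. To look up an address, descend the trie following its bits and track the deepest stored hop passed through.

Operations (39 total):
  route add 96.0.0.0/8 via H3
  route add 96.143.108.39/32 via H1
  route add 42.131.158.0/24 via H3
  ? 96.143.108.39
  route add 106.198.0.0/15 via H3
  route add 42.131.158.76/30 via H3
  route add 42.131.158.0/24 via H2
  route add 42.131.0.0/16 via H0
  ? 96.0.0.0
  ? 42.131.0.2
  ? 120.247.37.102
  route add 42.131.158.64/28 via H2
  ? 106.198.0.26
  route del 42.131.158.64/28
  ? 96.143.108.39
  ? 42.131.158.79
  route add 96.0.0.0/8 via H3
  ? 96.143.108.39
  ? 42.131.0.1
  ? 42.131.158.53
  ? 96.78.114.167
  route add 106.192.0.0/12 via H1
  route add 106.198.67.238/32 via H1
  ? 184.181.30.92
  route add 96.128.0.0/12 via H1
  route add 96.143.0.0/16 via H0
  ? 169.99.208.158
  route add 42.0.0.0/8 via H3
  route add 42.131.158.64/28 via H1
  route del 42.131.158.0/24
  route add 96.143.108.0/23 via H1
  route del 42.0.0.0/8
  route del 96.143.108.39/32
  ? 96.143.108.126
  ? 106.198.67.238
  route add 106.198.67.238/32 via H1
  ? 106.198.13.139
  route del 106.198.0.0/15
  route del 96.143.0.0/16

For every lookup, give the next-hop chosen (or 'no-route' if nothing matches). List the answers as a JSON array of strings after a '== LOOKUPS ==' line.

Trace:
  add 96.0.0.0/8 -> H3 at depth 8
  add 96.143.108.39/32 -> H1 at depth 32
  add 42.131.158.0/24 -> H3 at depth 24
  ? 96.143.108.39  path d0:-→d1:-→d2:-→d3:-→d4:-→d5:-→d6:-→d7:-→d8:H3→d9:-→d10:-→d11:-→d12:-→d13:-→d14:-→d15:-→d16:-→d17:-→d18:-→d19:-→d20:-→d21:-→d22:-→d23:-→d24:-→d25:-→d26:-→d27:-→d28:-→d29:-→d30:-→d31:-→d32:H1  best=H1
  add 106.198.0.0/15 -> H3 at depth 15
  add 42.131.158.76/30 -> H3 at depth 30
  add 42.131.158.0/24 -> H2 at depth 24
  add 42.131.0.0/16 -> H0 at depth 16
  ? 96.0.0.0  path d0:-→d1:-→d2:-→d3:-→d4:-→d5:-→d6:-→d7:-→d8:H3  best=H3
  ? 42.131.0.2  path d0:-→d1:-→d2:-→d3:-→d4:-→d5:-→d6:-→d7:-→d8:-→d9:-→d10:-→d11:-→d12:-→d13:-→d14:-→d15:-→d16:H0  best=H0
  ? 120.247.37.102  path d0:-→d1:-→d2:-→d3:-  best=no-route
  add 42.131.158.64/28 -> H2 at depth 28
  ? 106.198.0.26  path d0:-→d1:-→d2:-→d3:-→d4:-→d5:-→d6:-→d7:-→d8:-→d9:-→d10:-→d11:-→d12:-→d13:-→d14:-→d15:H3  best=H3
  - 42.131.158.64/28 clear@28
  ? 96.143.108.39  path d0:-→d1:-→d2:-→d3:-→d4:-→d5:-→d6:-→d7:-→d8:H3→d9:-→d10:-→d11:-→d12:-→d13:-→d14:-→d15:-→d16:-→d17:-→d18:-→d19:-→d20:-→d21:-→d22:-→d23:-→d24:-→d25:-→d26:-→d27:-→d28:-→d29:-→d30:-→d31:-→d32:H1  best=H1
  ? 42.131.158.79  path d0:-→d1:-→d2:-→d3:-→d4:-→d5:-→d6:-→d7:-→d8:-→d9:-→d10:-→d11:-→d12:-→d13:-→d14:-→d15:-→d16:H0→d17:-→d18:-→d19:-→d20:-→d21:-→d22:-→d23:-→d24:H2→d25:-→d26:-→d27:-→d28:-→d29:-→d30:H3  best=H3
  add 96.0.0.0/8 -> H3 at depth 8
  ? 96.143.108.39  path d0:-→d1:-→d2:-→d3:-→d4:-→d5:-→d6:-→d7:-→d8:H3→d9:-→d10:-→d11:-→d12:-→d13:-→d14:-→d15:-→d16:-→d17:-→d18:-→d19:-→d20:-→d21:-→d22:-→d23:-→d24:-→d25:-→d26:-→d27:-→d28:-→d29:-→d30:-→d31:-→d32:H1  best=H1
  ? 42.131.0.1  path d0:-→d1:-→d2:-→d3:-→d4:-→d5:-→d6:-→d7:-→d8:-→d9:-→d10:-→d11:-→d12:-→d13:-→d14:-→d15:-→d16:H0  best=H0
  ? 42.131.158.53  path d0:-→d1:-→d2:-→d3:-→d4:-→d5:-→d6:-→d7:-→d8:-→d9:-→d10:-→d11:-→d12:-→d13:-→d14:-→d15:-→d16:H0→d17:-→d18:-→d19:-→d20:-→d21:-→d22:-→d23:-→d24:H2→d25:-  best=H2
  ? 96.78.114.167  path d0:-→d1:-→d2:-→d3:-→d4:-→d5:-→d6:-→d7:-→d8:H3  best=H3
  add 106.192.0.0/12 -> H1 at depth 12
  add 106.198.67.238/32 -> H1 at depth 32
  ? 184.181.30.92  path d0:-  best=no-route
  add 96.128.0.0/12 -> H1 at depth 12
  add 96.143.0.0/16 -> H0 at depth 16
  ? 169.99.208.158  path d0:-  best=no-route
  add 42.0.0.0/8 -> H3 at depth 8
  add 42.131.158.64/28 -> H1 at depth 28
  - 42.131.158.0/24 clear@24
  add 96.143.108.0/23 -> H1 at depth 23
  - 42.0.0.0/8 clear@8
  - 96.143.108.39/32 clear@32
  ? 96.143.108.126  path d0:-→d1:-→d2:-→d3:-→d4:-→d5:-→d6:-→d7:-→d8:H3→d9:-→d10:-→d11:-→d12:H1→d13:-→d14:-→d15:-→d16:H0→d17:-→d18:-→d19:-→d20:-→d21:-→d22:-→d23:H1→d24:-→d25:-  best=H1
  ? 106.198.67.238  path d0:-→d1:-→d2:-→d3:-→d4:-→d5:-→d6:-→d7:-→d8:-→d9:-→d10:-→d11:-→d12:H1→d13:-→d14:-→d15:H3→d16:-→d17:-→d18:-→d19:-→d20:-→d21:-→d22:-→d23:-→d24:-→d25:-→d26:-→d27:-→d28:-→d29:-→d30:-→d31:-→d32:H1  best=H1
  add 106.198.67.238/32 -> H1 at depth 32
  ? 106.198.13.139  path d0:-→d1:-→d2:-→d3:-→d4:-→d5:-→d6:-→d7:-→d8:-→d9:-→d10:-→d11:-→d12:H1→d13:-→d14:-→d15:H3→d16:-→d17:-  best=H3
  - 106.198.0.0/15 clear@15
  - 96.143.0.0/16 clear@16

== LOOKUPS ==
["H1","H3","H0","no-route","H3","H1","H3","H1","H0","H2","H3","no-route","no-route","H1","H1","H3"]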